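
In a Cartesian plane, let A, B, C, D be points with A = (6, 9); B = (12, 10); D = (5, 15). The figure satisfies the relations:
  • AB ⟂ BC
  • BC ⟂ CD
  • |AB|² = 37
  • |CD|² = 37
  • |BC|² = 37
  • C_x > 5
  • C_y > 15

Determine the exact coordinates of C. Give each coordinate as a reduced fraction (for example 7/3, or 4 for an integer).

C = (11, 16)

1. C_x = 11  [[AB ⟂ BC ⇒ 6x+1y-82=0] ∩ [|C−(5, 15)|²=37]]
2. C_y = 16  [[AB ⟂ BC ⇒ 6x+1y-82=0] ∩ [|C−(5, 15)|²=37]]
   so C = (11, 16)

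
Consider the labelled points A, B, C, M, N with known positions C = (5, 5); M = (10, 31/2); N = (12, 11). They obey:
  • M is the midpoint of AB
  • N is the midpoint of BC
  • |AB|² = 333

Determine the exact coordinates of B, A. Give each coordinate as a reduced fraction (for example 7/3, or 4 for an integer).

B = (19, 17)
A = (1, 14)

1. B_x = 19  [B = 2·N−C = 2·(12, 11)−(5, 5)]
2. B_y = 17  [B = 2·N−C = 2·(12, 11)−(5, 5)]
   so B = (19, 17)
3. A_x = 1  [A = 2·M−B = 2·(10, 31/2)−(19, 17)]
4. A_y = 14  [A = 2·M−B = 2·(10, 31/2)−(19, 17)]
   so A = (1, 14)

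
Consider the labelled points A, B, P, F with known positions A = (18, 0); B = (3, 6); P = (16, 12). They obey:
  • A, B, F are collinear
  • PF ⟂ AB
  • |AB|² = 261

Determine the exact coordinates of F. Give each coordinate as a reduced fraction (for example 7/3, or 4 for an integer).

1. F_x = 352/29  [[A, B, F are collinear ⇒ -6x-15y+108=0] ∩ [PF ⟂ AB ⇒ -15x+6y+168=0]]
2. F_y = 68/29  [[A, B, F are collinear ⇒ -6x-15y+108=0] ∩ [PF ⟂ AB ⇒ -15x+6y+168=0]]
   so F = (352/29, 68/29)

F = (352/29, 68/29)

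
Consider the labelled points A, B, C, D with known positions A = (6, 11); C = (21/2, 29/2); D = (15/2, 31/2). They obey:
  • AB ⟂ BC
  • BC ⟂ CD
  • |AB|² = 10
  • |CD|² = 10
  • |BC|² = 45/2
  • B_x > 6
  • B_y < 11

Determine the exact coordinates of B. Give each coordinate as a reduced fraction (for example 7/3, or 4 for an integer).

B = (9, 10)

1. B_x = 9  [[BC ⟂ CD ⇒ 3x-1y-17=0] ∩ [|B−(6, 11)|²=10]]
2. B_y = 10  [[BC ⟂ CD ⇒ 3x-1y-17=0] ∩ [|B−(6, 11)|²=10]]
   so B = (9, 10)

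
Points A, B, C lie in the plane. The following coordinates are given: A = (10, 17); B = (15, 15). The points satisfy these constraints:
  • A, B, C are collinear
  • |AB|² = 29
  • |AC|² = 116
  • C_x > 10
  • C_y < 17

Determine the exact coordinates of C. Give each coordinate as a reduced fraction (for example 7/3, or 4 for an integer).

1. C_x = 20  [[A, B, C are collinear ⇒ 2x+5y-105=0] ∩ [|C−(10, 17)|²=116]]
2. C_y = 13  [[A, B, C are collinear ⇒ 2x+5y-105=0] ∩ [|C−(10, 17)|²=116]]
   so C = (20, 13)

C = (20, 13)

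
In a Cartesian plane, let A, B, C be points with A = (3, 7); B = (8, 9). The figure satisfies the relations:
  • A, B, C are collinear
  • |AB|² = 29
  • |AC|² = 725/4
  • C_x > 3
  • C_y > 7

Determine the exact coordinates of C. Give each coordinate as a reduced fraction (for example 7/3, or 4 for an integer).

1. C_x = 31/2  [[A, B, C are collinear ⇒ -2x+5y-29=0] ∩ [|C−(3, 7)|²=725/4]]
2. C_y = 12  [[A, B, C are collinear ⇒ -2x+5y-29=0] ∩ [|C−(3, 7)|²=725/4]]
   so C = (31/2, 12)

C = (31/2, 12)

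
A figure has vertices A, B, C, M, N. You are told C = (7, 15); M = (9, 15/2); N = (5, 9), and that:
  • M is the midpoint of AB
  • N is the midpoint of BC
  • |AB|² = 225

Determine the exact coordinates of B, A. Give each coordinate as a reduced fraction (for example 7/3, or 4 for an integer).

B = (3, 3)
A = (15, 12)

1. B_x = 3  [B = 2·N−C = 2·(5, 9)−(7, 15)]
2. B_y = 3  [B = 2·N−C = 2·(5, 9)−(7, 15)]
   so B = (3, 3)
3. A_x = 15  [A = 2·M−B = 2·(9, 15/2)−(3, 3)]
4. A_y = 12  [A = 2·M−B = 2·(9, 15/2)−(3, 3)]
   so A = (15, 12)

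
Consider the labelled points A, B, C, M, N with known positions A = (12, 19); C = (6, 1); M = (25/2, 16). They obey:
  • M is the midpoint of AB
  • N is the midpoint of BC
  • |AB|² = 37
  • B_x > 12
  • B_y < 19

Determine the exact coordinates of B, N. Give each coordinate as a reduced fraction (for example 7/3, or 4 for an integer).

B = (13, 13)
N = (19/2, 7)

1. B_x = 13  [B = 2·M−A = 2·(25/2, 16)−(12, 19)]
2. B_y = 13  [B = 2·M−A = 2·(25/2, 16)−(12, 19)]
   so B = (13, 13)
3. N_x = 19/2  [2·N = B+C = (13, 13)+(6, 1)]
4. N_y = 7  [2·N = B+C = (13, 13)+(6, 1)]
   so N = (19/2, 7)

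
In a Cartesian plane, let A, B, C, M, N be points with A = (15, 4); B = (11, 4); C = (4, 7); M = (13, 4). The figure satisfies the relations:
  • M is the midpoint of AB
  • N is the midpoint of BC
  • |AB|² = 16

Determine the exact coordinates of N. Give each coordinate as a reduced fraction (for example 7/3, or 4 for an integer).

N = (15/2, 11/2)

1. N_x = 15/2  [2·N = B+C = (11, 4)+(4, 7)]
2. N_y = 11/2  [2·N = B+C = (11, 4)+(4, 7)]
   so N = (15/2, 11/2)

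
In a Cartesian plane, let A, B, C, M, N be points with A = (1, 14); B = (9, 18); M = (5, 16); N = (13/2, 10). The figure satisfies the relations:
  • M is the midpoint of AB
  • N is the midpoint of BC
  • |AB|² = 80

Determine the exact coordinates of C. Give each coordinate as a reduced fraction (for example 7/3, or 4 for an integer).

C = (4, 2)

1. C_x = 4  [C = 2·N−B = 2·(13/2, 10)−(9, 18)]
2. C_y = 2  [C = 2·N−B = 2·(13/2, 10)−(9, 18)]
   so C = (4, 2)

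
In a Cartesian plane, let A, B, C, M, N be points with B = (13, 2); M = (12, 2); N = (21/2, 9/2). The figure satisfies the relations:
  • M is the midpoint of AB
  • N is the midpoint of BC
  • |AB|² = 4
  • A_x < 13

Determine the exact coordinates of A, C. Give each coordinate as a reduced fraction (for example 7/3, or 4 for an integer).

A = (11, 2)
C = (8, 7)

1. A_x = 11  [A = 2·M−B = 2·(12, 2)−(13, 2)]
2. A_y = 2  [A = 2·M−B = 2·(12, 2)−(13, 2)]
   so A = (11, 2)
3. C_x = 8  [C = 2·N−B = 2·(21/2, 9/2)−(13, 2)]
4. C_y = 7  [C = 2·N−B = 2·(21/2, 9/2)−(13, 2)]
   so C = (8, 7)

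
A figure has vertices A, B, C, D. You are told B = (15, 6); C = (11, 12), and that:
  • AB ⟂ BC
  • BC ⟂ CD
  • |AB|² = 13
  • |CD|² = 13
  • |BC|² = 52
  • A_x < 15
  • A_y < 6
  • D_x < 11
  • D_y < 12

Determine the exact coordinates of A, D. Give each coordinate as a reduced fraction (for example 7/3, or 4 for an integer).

A = (12, 4)
D = (8, 10)

1. A_x = 12  [[AB ⟂ BC ⇒ 4x-6y-24=0] ∩ [|A−(15, 6)|²=13]]
2. A_y = 4  [[AB ⟂ BC ⇒ 4x-6y-24=0] ∩ [|A−(15, 6)|²=13]]
   so A = (12, 4)
3. D_x = 8  [[BC ⟂ CD ⇒ -4x+6y-28=0] ∩ [|D−(11, 12)|²=13]]
4. D_y = 10  [[BC ⟂ CD ⇒ -4x+6y-28=0] ∩ [|D−(11, 12)|²=13]]
   so D = (8, 10)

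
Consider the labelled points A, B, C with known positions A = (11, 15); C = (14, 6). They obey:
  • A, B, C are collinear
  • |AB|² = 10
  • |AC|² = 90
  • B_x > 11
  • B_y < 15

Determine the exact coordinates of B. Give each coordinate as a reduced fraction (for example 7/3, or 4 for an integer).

B = (12, 12)

1. B_x = 12  [[A, B, C are collinear ⇒ -9x-3y+144=0] ∩ [|B−(11, 15)|²=10]]
2. B_y = 12  [[A, B, C are collinear ⇒ -9x-3y+144=0] ∩ [|B−(11, 15)|²=10]]
   so B = (12, 12)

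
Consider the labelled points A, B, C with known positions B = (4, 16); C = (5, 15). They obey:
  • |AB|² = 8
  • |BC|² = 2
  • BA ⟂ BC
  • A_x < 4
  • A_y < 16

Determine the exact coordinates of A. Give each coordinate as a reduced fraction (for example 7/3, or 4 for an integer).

A = (2, 14)

1. A_x = 2  [[BA ⟂ BC ⇒ 1x-1y+12=0] ∩ [|A−(4, 16)|²=8]]
2. A_y = 14  [[BA ⟂ BC ⇒ 1x-1y+12=0] ∩ [|A−(4, 16)|²=8]]
   so A = (2, 14)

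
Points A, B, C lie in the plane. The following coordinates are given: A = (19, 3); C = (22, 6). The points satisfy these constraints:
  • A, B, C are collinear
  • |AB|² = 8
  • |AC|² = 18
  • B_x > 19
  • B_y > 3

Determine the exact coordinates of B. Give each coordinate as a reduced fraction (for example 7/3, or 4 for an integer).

B = (21, 5)

1. B_x = 21  [[A, B, C are collinear ⇒ 3x-3y-48=0] ∩ [|B−(19, 3)|²=8]]
2. B_y = 5  [[A, B, C are collinear ⇒ 3x-3y-48=0] ∩ [|B−(19, 3)|²=8]]
   so B = (21, 5)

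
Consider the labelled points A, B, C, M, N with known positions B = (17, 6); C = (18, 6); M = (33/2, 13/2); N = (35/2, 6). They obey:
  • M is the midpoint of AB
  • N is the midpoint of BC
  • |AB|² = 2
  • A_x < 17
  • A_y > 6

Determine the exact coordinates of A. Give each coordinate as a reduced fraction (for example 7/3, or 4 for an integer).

A = (16, 7)

1. A_x = 16  [A = 2·M−B = 2·(33/2, 13/2)−(17, 6)]
2. A_y = 7  [A = 2·M−B = 2·(33/2, 13/2)−(17, 6)]
   so A = (16, 7)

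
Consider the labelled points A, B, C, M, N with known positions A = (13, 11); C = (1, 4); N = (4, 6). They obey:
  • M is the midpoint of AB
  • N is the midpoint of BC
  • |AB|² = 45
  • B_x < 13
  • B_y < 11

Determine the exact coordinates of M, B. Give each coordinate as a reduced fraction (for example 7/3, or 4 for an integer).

1. B_x = 7  [B = 2·N−C = 2·(4, 6)−(1, 4)]
2. B_y = 8  [B = 2·N−C = 2·(4, 6)−(1, 4)]
   so B = (7, 8)
3. M_x = 10  [2·M = A+B = (13, 11)+(7, 8)]
4. M_y = 19/2  [2·M = A+B = (13, 11)+(7, 8)]
   so M = (10, 19/2)

M = (10, 19/2)
B = (7, 8)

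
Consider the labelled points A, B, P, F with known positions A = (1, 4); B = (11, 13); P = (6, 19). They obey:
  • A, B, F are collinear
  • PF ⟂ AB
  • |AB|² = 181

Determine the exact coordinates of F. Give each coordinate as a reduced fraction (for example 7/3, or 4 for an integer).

F = (2031/181, 2389/181)

1. F_x = 2031/181  [[A, B, F are collinear ⇒ -9x+10y-31=0] ∩ [PF ⟂ AB ⇒ 10x+9y-231=0]]
2. F_y = 2389/181  [[A, B, F are collinear ⇒ -9x+10y-31=0] ∩ [PF ⟂ AB ⇒ 10x+9y-231=0]]
   so F = (2031/181, 2389/181)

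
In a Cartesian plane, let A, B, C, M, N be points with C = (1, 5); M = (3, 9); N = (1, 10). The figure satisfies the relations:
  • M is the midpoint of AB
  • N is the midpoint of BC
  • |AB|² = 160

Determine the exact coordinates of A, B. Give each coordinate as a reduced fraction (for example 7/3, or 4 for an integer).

1. B_x = 1  [B = 2·N−C = 2·(1, 10)−(1, 5)]
2. B_y = 15  [B = 2·N−C = 2·(1, 10)−(1, 5)]
   so B = (1, 15)
3. A_x = 5  [A = 2·M−B = 2·(3, 9)−(1, 15)]
4. A_y = 3  [A = 2·M−B = 2·(3, 9)−(1, 15)]
   so A = (5, 3)

A = (5, 3)
B = (1, 15)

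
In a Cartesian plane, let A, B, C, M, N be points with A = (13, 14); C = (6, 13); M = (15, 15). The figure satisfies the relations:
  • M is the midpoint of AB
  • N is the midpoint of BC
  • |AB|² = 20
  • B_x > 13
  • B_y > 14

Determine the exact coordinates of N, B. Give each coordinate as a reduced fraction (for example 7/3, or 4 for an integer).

1. B_x = 17  [B = 2·M−A = 2·(15, 15)−(13, 14)]
2. B_y = 16  [B = 2·M−A = 2·(15, 15)−(13, 14)]
   so B = (17, 16)
3. N_x = 23/2  [2·N = B+C = (17, 16)+(6, 13)]
4. N_y = 29/2  [2·N = B+C = (17, 16)+(6, 13)]
   so N = (23/2, 29/2)

N = (23/2, 29/2)
B = (17, 16)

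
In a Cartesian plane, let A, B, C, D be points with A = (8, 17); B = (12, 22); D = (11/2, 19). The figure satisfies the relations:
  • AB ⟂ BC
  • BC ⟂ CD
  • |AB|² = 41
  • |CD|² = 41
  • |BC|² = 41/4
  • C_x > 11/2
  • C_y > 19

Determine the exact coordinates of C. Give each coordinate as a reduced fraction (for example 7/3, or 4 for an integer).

1. C_x = 19/2  [[AB ⟂ BC ⇒ 4x+5y-158=0] ∩ [|C−(11/2, 19)|²=41]]
2. C_y = 24  [[AB ⟂ BC ⇒ 4x+5y-158=0] ∩ [|C−(11/2, 19)|²=41]]
   so C = (19/2, 24)

C = (19/2, 24)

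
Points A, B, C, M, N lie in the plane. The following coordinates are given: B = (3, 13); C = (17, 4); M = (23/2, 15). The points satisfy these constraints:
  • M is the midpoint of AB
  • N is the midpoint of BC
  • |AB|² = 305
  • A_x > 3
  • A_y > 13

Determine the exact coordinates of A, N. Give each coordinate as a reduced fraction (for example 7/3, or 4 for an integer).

1. A_x = 20  [A = 2·M−B = 2·(23/2, 15)−(3, 13)]
2. A_y = 17  [A = 2·M−B = 2·(23/2, 15)−(3, 13)]
   so A = (20, 17)
3. N_x = 10  [2·N = B+C = (3, 13)+(17, 4)]
4. N_y = 17/2  [2·N = B+C = (3, 13)+(17, 4)]
   so N = (10, 17/2)

A = (20, 17)
N = (10, 17/2)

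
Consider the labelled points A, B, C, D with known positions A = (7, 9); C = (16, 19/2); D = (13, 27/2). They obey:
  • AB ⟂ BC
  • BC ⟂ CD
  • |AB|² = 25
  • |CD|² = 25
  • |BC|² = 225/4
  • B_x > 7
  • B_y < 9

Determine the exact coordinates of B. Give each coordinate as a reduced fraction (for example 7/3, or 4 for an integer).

1. B_x = 10  [[BC ⟂ CD ⇒ 3x-4y-10=0] ∩ [|B−(7, 9)|²=25]]
2. B_y = 5  [[BC ⟂ CD ⇒ 3x-4y-10=0] ∩ [|B−(7, 9)|²=25]]
   so B = (10, 5)

B = (10, 5)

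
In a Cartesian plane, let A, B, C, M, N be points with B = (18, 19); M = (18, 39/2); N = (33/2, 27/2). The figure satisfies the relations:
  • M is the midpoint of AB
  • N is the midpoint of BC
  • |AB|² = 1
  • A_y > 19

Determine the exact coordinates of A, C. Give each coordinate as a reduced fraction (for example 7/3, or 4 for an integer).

1. A_x = 18  [A = 2·M−B = 2·(18, 39/2)−(18, 19)]
2. A_y = 20  [A = 2·M−B = 2·(18, 39/2)−(18, 19)]
   so A = (18, 20)
3. C_x = 15  [C = 2·N−B = 2·(33/2, 27/2)−(18, 19)]
4. C_y = 8  [C = 2·N−B = 2·(33/2, 27/2)−(18, 19)]
   so C = (15, 8)

A = (18, 20)
C = (15, 8)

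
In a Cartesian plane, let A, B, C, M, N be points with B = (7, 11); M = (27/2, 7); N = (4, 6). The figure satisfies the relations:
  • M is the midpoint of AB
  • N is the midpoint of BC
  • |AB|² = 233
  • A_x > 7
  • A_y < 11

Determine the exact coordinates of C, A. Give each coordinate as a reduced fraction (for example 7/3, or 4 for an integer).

1. A_x = 20  [A = 2·M−B = 2·(27/2, 7)−(7, 11)]
2. A_y = 3  [A = 2·M−B = 2·(27/2, 7)−(7, 11)]
   so A = (20, 3)
3. C_x = 1  [C = 2·N−B = 2·(4, 6)−(7, 11)]
4. C_y = 1  [C = 2·N−B = 2·(4, 6)−(7, 11)]
   so C = (1, 1)

C = (1, 1)
A = (20, 3)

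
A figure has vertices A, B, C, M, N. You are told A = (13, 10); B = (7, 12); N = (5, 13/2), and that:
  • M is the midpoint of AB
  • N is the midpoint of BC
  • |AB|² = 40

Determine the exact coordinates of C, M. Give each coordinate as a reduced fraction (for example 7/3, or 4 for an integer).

1. M_x = 10  [2·M = A+B = (13, 10)+(7, 12)]
2. M_y = 11  [2·M = A+B = (13, 10)+(7, 12)]
   so M = (10, 11)
3. C_x = 3  [C = 2·N−B = 2·(5, 13/2)−(7, 12)]
4. C_y = 1  [C = 2·N−B = 2·(5, 13/2)−(7, 12)]
   so C = (3, 1)

C = (3, 1)
M = (10, 11)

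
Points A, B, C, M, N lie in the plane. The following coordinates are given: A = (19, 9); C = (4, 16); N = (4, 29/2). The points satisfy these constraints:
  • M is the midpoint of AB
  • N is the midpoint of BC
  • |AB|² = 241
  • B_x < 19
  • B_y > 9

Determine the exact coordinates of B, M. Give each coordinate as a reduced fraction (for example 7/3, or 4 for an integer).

1. B_x = 4  [B = 2·N−C = 2·(4, 29/2)−(4, 16)]
2. B_y = 13  [B = 2·N−C = 2·(4, 29/2)−(4, 16)]
   so B = (4, 13)
3. M_x = 23/2  [2·M = A+B = (19, 9)+(4, 13)]
4. M_y = 11  [2·M = A+B = (19, 9)+(4, 13)]
   so M = (23/2, 11)

B = (4, 13)
M = (23/2, 11)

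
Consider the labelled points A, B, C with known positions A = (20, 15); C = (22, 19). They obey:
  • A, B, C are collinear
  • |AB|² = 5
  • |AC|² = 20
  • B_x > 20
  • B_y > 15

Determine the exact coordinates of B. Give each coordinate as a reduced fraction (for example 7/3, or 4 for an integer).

1. B_x = 21  [[A, B, C are collinear ⇒ 4x-2y-50=0] ∩ [|B−(20, 15)|²=5]]
2. B_y = 17  [[A, B, C are collinear ⇒ 4x-2y-50=0] ∩ [|B−(20, 15)|²=5]]
   so B = (21, 17)

B = (21, 17)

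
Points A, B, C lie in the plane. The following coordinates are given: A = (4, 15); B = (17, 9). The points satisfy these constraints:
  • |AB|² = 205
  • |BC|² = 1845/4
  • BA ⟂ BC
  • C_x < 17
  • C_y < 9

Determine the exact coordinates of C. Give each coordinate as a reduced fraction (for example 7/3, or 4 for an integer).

C = (8, -21/2)

1. C_x = 8  [[BA ⟂ BC ⇒ -13x+6y+167=0] ∩ [|C−(17, 9)|²=1845/4]]
2. C_y = -21/2  [[BA ⟂ BC ⇒ -13x+6y+167=0] ∩ [|C−(17, 9)|²=1845/4]]
   so C = (8, -21/2)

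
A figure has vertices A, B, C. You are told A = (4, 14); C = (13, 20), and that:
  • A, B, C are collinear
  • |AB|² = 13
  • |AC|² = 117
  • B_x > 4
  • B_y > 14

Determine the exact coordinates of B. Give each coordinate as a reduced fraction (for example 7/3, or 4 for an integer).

1. B_x = 7  [[A, B, C are collinear ⇒ 6x-9y+102=0] ∩ [|B−(4, 14)|²=13]]
2. B_y = 16  [[A, B, C are collinear ⇒ 6x-9y+102=0] ∩ [|B−(4, 14)|²=13]]
   so B = (7, 16)

B = (7, 16)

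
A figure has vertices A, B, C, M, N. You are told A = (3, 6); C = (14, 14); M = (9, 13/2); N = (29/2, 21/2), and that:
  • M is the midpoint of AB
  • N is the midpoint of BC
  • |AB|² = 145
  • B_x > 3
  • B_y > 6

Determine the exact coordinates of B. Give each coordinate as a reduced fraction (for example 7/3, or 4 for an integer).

1. B_x = 15  [B = 2·M−A = 2·(9, 13/2)−(3, 6)]
2. B_y = 7  [B = 2·M−A = 2·(9, 13/2)−(3, 6)]
   so B = (15, 7)

B = (15, 7)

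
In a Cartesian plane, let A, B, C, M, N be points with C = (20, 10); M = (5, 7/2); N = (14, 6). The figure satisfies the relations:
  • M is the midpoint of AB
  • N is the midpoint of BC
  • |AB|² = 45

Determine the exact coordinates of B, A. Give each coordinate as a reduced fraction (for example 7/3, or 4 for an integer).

B = (8, 2)
A = (2, 5)

1. B_x = 8  [B = 2·N−C = 2·(14, 6)−(20, 10)]
2. B_y = 2  [B = 2·N−C = 2·(14, 6)−(20, 10)]
   so B = (8, 2)
3. A_x = 2  [A = 2·M−B = 2·(5, 7/2)−(8, 2)]
4. A_y = 5  [A = 2·M−B = 2·(5, 7/2)−(8, 2)]
   so A = (2, 5)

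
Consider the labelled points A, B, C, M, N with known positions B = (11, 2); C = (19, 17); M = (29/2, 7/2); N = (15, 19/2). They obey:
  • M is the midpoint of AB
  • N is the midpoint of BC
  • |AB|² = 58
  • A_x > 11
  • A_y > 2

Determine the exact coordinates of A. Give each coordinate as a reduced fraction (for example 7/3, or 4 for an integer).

1. A_x = 18  [A = 2·M−B = 2·(29/2, 7/2)−(11, 2)]
2. A_y = 5  [A = 2·M−B = 2·(29/2, 7/2)−(11, 2)]
   so A = (18, 5)

A = (18, 5)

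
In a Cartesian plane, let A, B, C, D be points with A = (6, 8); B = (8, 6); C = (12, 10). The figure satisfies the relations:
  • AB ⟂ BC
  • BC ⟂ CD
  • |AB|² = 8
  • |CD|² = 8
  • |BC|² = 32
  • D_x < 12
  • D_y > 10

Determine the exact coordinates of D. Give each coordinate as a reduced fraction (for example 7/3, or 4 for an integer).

D = (10, 12)

1. D_x = 10  [[BC ⟂ CD ⇒ 4x+4y-88=0] ∩ [|D−(12, 10)|²=8]]
2. D_y = 12  [[BC ⟂ CD ⇒ 4x+4y-88=0] ∩ [|D−(12, 10)|²=8]]
   so D = (10, 12)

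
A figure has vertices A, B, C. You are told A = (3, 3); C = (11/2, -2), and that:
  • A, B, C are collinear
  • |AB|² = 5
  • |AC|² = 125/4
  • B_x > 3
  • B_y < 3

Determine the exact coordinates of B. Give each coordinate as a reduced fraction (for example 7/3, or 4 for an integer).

B = (4, 1)

1. B_x = 4  [[A, B, C are collinear ⇒ -5x-5/2y+45/2=0] ∩ [|B−(3, 3)|²=5]]
2. B_y = 1  [[A, B, C are collinear ⇒ -5x-5/2y+45/2=0] ∩ [|B−(3, 3)|²=5]]
   so B = (4, 1)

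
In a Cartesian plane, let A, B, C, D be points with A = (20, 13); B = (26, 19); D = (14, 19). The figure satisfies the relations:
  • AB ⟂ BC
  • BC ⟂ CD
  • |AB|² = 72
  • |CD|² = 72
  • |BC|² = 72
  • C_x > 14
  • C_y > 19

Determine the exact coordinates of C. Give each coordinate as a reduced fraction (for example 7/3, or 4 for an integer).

1. C_x = 20  [[AB ⟂ BC ⇒ 6x+6y-270=0] ∩ [|C−(14, 19)|²=72]]
2. C_y = 25  [[AB ⟂ BC ⇒ 6x+6y-270=0] ∩ [|C−(14, 19)|²=72]]
   so C = (20, 25)

C = (20, 25)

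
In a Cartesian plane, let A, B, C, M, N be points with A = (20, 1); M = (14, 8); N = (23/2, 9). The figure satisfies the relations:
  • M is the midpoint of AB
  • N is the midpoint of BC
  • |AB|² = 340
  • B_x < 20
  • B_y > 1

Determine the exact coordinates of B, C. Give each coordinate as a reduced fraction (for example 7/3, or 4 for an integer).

1. B_x = 8  [B = 2·M−A = 2·(14, 8)−(20, 1)]
2. B_y = 15  [B = 2·M−A = 2·(14, 8)−(20, 1)]
   so B = (8, 15)
3. C_x = 15  [C = 2·N−B = 2·(23/2, 9)−(8, 15)]
4. C_y = 3  [C = 2·N−B = 2·(23/2, 9)−(8, 15)]
   so C = (15, 3)

B = (8, 15)
C = (15, 3)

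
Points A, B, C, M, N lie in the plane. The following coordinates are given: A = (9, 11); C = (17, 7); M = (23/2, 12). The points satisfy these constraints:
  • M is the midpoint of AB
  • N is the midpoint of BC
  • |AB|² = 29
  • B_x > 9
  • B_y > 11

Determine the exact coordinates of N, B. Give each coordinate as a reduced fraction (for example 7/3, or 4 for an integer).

N = (31/2, 10)
B = (14, 13)

1. B_x = 14  [B = 2·M−A = 2·(23/2, 12)−(9, 11)]
2. B_y = 13  [B = 2·M−A = 2·(23/2, 12)−(9, 11)]
   so B = (14, 13)
3. N_x = 31/2  [2·N = B+C = (14, 13)+(17, 7)]
4. N_y = 10  [2·N = B+C = (14, 13)+(17, 7)]
   so N = (31/2, 10)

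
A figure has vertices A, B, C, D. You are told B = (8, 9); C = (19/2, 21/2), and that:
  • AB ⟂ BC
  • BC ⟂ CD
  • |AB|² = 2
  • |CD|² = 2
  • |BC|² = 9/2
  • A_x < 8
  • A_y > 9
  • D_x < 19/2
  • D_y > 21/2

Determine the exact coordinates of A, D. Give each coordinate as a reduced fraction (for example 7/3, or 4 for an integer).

A = (7, 10)
D = (17/2, 23/2)

1. A_x = 7  [[AB ⟂ BC ⇒ -3/2x-3/2y+51/2=0] ∩ [|A−(8, 9)|²=2]]
2. A_y = 10  [[AB ⟂ BC ⇒ -3/2x-3/2y+51/2=0] ∩ [|A−(8, 9)|²=2]]
   so A = (7, 10)
3. D_x = 17/2  [[BC ⟂ CD ⇒ 3/2x+3/2y-30=0] ∩ [|D−(19/2, 21/2)|²=2]]
4. D_y = 23/2  [[BC ⟂ CD ⇒ 3/2x+3/2y-30=0] ∩ [|D−(19/2, 21/2)|²=2]]
   so D = (17/2, 23/2)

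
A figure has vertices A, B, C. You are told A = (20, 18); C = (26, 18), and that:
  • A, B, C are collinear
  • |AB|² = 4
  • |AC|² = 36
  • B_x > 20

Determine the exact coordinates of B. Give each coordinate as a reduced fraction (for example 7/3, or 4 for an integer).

B = (22, 18)

1. B_x = 22  [[A, B, C are collinear ⇒ -6y+108=0] ∩ [|B−(20, 18)|²=4]]
2. B_y = 18  [[A, B, C are collinear ⇒ -6y+108=0] ∩ [|B−(20, 18)|²=4]]
   so B = (22, 18)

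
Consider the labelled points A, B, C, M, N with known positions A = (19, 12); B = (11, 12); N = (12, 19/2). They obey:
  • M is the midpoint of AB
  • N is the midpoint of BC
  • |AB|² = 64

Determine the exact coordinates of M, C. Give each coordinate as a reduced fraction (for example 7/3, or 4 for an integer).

1. M_x = 15  [2·M = A+B = (19, 12)+(11, 12)]
2. M_y = 12  [2·M = A+B = (19, 12)+(11, 12)]
   so M = (15, 12)
3. C_x = 13  [C = 2·N−B = 2·(12, 19/2)−(11, 12)]
4. C_y = 7  [C = 2·N−B = 2·(12, 19/2)−(11, 12)]
   so C = (13, 7)

M = (15, 12)
C = (13, 7)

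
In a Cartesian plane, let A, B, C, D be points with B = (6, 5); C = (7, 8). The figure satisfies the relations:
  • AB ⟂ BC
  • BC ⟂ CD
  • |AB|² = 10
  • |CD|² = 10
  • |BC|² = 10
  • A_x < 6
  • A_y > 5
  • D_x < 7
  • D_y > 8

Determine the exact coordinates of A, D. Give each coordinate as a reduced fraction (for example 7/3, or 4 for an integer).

1. A_x = 3  [[AB ⟂ BC ⇒ -1x-3y+21=0] ∩ [|A−(6, 5)|²=10]]
2. A_y = 6  [[AB ⟂ BC ⇒ -1x-3y+21=0] ∩ [|A−(6, 5)|²=10]]
   so A = (3, 6)
3. D_x = 4  [[BC ⟂ CD ⇒ 1x+3y-31=0] ∩ [|D−(7, 8)|²=10]]
4. D_y = 9  [[BC ⟂ CD ⇒ 1x+3y-31=0] ∩ [|D−(7, 8)|²=10]]
   so D = (4, 9)

A = (3, 6)
D = (4, 9)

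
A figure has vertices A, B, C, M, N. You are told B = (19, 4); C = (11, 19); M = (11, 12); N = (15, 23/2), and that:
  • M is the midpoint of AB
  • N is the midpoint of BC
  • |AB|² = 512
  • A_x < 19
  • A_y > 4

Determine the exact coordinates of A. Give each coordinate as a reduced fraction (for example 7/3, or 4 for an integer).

1. A_x = 3  [A = 2·M−B = 2·(11, 12)−(19, 4)]
2. A_y = 20  [A = 2·M−B = 2·(11, 12)−(19, 4)]
   so A = (3, 20)

A = (3, 20)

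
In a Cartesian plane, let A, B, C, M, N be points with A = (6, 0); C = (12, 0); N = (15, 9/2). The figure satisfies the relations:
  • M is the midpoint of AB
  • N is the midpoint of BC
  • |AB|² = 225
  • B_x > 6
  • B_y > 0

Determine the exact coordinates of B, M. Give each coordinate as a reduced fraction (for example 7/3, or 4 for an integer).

1. B_x = 18  [B = 2·N−C = 2·(15, 9/2)−(12, 0)]
2. B_y = 9  [B = 2·N−C = 2·(15, 9/2)−(12, 0)]
   so B = (18, 9)
3. M_x = 12  [2·M = A+B = (6, 0)+(18, 9)]
4. M_y = 9/2  [2·M = A+B = (6, 0)+(18, 9)]
   so M = (12, 9/2)

B = (18, 9)
M = (12, 9/2)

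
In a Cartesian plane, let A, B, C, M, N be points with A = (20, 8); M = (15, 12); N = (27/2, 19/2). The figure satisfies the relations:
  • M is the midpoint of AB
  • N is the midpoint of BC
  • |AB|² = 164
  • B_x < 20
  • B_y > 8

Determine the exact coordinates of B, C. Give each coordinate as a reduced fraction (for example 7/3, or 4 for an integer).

1. B_x = 10  [B = 2·M−A = 2·(15, 12)−(20, 8)]
2. B_y = 16  [B = 2·M−A = 2·(15, 12)−(20, 8)]
   so B = (10, 16)
3. C_x = 17  [C = 2·N−B = 2·(27/2, 19/2)−(10, 16)]
4. C_y = 3  [C = 2·N−B = 2·(27/2, 19/2)−(10, 16)]
   so C = (17, 3)

B = (10, 16)
C = (17, 3)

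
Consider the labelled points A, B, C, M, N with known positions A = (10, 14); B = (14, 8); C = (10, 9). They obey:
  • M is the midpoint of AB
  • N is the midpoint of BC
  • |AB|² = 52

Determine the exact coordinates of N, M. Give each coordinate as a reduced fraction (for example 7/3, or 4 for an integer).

N = (12, 17/2)
M = (12, 11)

1. M_x = 12  [2·M = A+B = (10, 14)+(14, 8)]
2. M_y = 11  [2·M = A+B = (10, 14)+(14, 8)]
   so M = (12, 11)
3. N_x = 12  [2·N = B+C = (14, 8)+(10, 9)]
4. N_y = 17/2  [2·N = B+C = (14, 8)+(10, 9)]
   so N = (12, 17/2)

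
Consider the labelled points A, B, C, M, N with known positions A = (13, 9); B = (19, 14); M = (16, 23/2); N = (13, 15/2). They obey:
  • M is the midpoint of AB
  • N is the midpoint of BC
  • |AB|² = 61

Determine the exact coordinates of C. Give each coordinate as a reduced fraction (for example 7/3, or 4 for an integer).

1. C_x = 7  [C = 2·N−B = 2·(13, 15/2)−(19, 14)]
2. C_y = 1  [C = 2·N−B = 2·(13, 15/2)−(19, 14)]
   so C = (7, 1)

C = (7, 1)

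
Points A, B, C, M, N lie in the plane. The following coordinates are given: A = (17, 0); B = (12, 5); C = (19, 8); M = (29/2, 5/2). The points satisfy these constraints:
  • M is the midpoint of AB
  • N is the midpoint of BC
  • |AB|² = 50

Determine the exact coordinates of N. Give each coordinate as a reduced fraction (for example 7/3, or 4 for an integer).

N = (31/2, 13/2)

1. N_x = 31/2  [2·N = B+C = (12, 5)+(19, 8)]
2. N_y = 13/2  [2·N = B+C = (12, 5)+(19, 8)]
   so N = (31/2, 13/2)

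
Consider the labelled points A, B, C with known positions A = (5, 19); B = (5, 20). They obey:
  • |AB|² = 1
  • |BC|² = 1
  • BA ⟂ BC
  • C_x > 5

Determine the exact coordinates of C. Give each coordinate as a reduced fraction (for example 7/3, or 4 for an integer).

1. C_x = 6  [[BA ⟂ BC ⇒ -1y+20=0] ∩ [|C−(5, 20)|²=1]]
2. C_y = 20  [[BA ⟂ BC ⇒ -1y+20=0] ∩ [|C−(5, 20)|²=1]]
   so C = (6, 20)

C = (6, 20)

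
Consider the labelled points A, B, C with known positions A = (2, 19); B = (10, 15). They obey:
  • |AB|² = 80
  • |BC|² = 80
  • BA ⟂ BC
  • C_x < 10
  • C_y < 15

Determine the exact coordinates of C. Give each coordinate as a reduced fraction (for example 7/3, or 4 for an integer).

C = (6, 7)

1. C_x = 6  [[BA ⟂ BC ⇒ -8x+4y+20=0] ∩ [|C−(10, 15)|²=80]]
2. C_y = 7  [[BA ⟂ BC ⇒ -8x+4y+20=0] ∩ [|C−(10, 15)|²=80]]
   so C = (6, 7)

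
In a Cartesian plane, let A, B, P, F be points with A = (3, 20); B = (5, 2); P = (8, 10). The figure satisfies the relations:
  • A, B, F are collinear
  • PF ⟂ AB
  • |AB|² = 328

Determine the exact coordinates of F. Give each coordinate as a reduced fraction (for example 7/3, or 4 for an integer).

1. F_x = 341/82  [[A, B, F are collinear ⇒ 18x+2y-94=0] ∩ [PF ⟂ AB ⇒ 2x-18y+164=0]]
2. F_y = 785/82  [[A, B, F are collinear ⇒ 18x+2y-94=0] ∩ [PF ⟂ AB ⇒ 2x-18y+164=0]]
   so F = (341/82, 785/82)

F = (341/82, 785/82)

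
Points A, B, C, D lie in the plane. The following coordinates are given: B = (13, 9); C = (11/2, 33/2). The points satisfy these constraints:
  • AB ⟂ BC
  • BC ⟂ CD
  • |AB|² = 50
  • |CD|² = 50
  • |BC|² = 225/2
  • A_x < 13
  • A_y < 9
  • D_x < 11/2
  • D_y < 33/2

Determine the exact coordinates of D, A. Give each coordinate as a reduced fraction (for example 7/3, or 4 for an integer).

D = (1/2, 23/2)
A = (8, 4)

1. D_x = 1/2  [[BC ⟂ CD ⇒ -15/2x+15/2y-165/2=0] ∩ [|D−(11/2, 33/2)|²=50]]
2. D_y = 23/2  [[BC ⟂ CD ⇒ -15/2x+15/2y-165/2=0] ∩ [|D−(11/2, 33/2)|²=50]]
   so D = (1/2, 23/2)
3. A_x = 8  [[AB ⟂ BC ⇒ 15/2x-15/2y-30=0] ∩ [|A−(13, 9)|²=50]]
4. A_y = 4  [[AB ⟂ BC ⇒ 15/2x-15/2y-30=0] ∩ [|A−(13, 9)|²=50]]
   so A = (8, 4)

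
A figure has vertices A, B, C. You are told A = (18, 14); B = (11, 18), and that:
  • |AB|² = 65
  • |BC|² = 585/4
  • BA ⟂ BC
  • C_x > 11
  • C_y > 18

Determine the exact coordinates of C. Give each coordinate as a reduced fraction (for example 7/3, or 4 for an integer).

1. C_x = 17  [[BA ⟂ BC ⇒ 7x-4y-5=0] ∩ [|C−(11, 18)|²=585/4]]
2. C_y = 57/2  [[BA ⟂ BC ⇒ 7x-4y-5=0] ∩ [|C−(11, 18)|²=585/4]]
   so C = (17, 57/2)

C = (17, 57/2)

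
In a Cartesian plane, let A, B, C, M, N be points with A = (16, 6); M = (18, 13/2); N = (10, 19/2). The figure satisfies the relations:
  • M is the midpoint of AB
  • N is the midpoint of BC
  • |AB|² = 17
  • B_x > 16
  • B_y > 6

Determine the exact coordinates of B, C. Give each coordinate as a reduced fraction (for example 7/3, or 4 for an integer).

1. B_x = 20  [B = 2·M−A = 2·(18, 13/2)−(16, 6)]
2. B_y = 7  [B = 2·M−A = 2·(18, 13/2)−(16, 6)]
   so B = (20, 7)
3. C_x = 0  [C = 2·N−B = 2·(10, 19/2)−(20, 7)]
4. C_y = 12  [C = 2·N−B = 2·(10, 19/2)−(20, 7)]
   so C = (0, 12)

B = (20, 7)
C = (0, 12)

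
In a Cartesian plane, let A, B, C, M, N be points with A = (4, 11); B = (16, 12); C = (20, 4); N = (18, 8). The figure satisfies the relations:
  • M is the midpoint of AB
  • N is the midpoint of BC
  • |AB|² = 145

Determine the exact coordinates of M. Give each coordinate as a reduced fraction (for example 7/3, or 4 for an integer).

1. M_x = 10  [2·M = A+B = (4, 11)+(16, 12)]
2. M_y = 23/2  [2·M = A+B = (4, 11)+(16, 12)]
   so M = (10, 23/2)

M = (10, 23/2)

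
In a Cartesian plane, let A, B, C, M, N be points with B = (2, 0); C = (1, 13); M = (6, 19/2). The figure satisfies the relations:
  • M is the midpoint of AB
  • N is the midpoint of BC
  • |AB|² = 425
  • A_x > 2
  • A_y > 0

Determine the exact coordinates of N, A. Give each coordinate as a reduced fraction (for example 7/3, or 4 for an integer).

N = (3/2, 13/2)
A = (10, 19)

1. A_x = 10  [A = 2·M−B = 2·(6, 19/2)−(2, 0)]
2. A_y = 19  [A = 2·M−B = 2·(6, 19/2)−(2, 0)]
   so A = (10, 19)
3. N_x = 3/2  [2·N = B+C = (2, 0)+(1, 13)]
4. N_y = 13/2  [2·N = B+C = (2, 0)+(1, 13)]
   so N = (3/2, 13/2)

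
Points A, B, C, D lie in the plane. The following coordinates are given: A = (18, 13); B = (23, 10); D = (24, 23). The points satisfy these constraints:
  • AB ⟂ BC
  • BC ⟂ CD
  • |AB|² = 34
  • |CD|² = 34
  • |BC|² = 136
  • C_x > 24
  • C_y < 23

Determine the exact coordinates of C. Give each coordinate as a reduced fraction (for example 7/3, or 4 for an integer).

1. C_x = 29  [[AB ⟂ BC ⇒ 5x-3y-85=0] ∩ [|C−(24, 23)|²=34]]
2. C_y = 20  [[AB ⟂ BC ⇒ 5x-3y-85=0] ∩ [|C−(24, 23)|²=34]]
   so C = (29, 20)

C = (29, 20)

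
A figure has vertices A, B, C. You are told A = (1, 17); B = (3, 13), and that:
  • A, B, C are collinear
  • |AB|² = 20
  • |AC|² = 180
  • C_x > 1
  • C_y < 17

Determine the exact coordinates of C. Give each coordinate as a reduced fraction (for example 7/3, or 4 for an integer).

C = (7, 5)

1. C_x = 7  [[A, B, C are collinear ⇒ 4x+2y-38=0] ∩ [|C−(1, 17)|²=180]]
2. C_y = 5  [[A, B, C are collinear ⇒ 4x+2y-38=0] ∩ [|C−(1, 17)|²=180]]
   so C = (7, 5)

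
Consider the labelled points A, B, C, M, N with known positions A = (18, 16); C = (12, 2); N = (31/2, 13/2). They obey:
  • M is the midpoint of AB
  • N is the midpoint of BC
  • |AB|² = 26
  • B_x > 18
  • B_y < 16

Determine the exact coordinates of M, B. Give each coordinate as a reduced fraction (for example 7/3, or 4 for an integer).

1. B_x = 19  [B = 2·N−C = 2·(31/2, 13/2)−(12, 2)]
2. B_y = 11  [B = 2·N−C = 2·(31/2, 13/2)−(12, 2)]
   so B = (19, 11)
3. M_x = 37/2  [2·M = A+B = (18, 16)+(19, 11)]
4. M_y = 27/2  [2·M = A+B = (18, 16)+(19, 11)]
   so M = (37/2, 27/2)

M = (37/2, 27/2)
B = (19, 11)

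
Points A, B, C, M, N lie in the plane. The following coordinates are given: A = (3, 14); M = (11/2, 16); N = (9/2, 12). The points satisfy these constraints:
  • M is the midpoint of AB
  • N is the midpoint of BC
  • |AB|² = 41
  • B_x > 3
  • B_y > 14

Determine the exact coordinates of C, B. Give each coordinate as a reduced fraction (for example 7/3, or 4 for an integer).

C = (1, 6)
B = (8, 18)

1. B_x = 8  [B = 2·M−A = 2·(11/2, 16)−(3, 14)]
2. B_y = 18  [B = 2·M−A = 2·(11/2, 16)−(3, 14)]
   so B = (8, 18)
3. C_x = 1  [C = 2·N−B = 2·(9/2, 12)−(8, 18)]
4. C_y = 6  [C = 2·N−B = 2·(9/2, 12)−(8, 18)]
   so C = (1, 6)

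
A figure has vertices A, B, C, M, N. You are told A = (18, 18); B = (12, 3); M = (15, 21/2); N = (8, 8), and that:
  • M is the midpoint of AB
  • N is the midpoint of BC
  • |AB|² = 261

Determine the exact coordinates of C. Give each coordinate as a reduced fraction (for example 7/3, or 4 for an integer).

C = (4, 13)

1. C_x = 4  [C = 2·N−B = 2·(8, 8)−(12, 3)]
2. C_y = 13  [C = 2·N−B = 2·(8, 8)−(12, 3)]
   so C = (4, 13)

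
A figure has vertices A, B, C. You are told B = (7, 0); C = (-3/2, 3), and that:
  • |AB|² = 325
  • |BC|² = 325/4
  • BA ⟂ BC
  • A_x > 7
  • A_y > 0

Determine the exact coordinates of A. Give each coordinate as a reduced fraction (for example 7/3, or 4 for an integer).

A = (13, 17)

1. A_x = 13  [[BA ⟂ BC ⇒ -17/2x+3y+119/2=0] ∩ [|A−(7, 0)|²=325]]
2. A_y = 17  [[BA ⟂ BC ⇒ -17/2x+3y+119/2=0] ∩ [|A−(7, 0)|²=325]]
   so A = (13, 17)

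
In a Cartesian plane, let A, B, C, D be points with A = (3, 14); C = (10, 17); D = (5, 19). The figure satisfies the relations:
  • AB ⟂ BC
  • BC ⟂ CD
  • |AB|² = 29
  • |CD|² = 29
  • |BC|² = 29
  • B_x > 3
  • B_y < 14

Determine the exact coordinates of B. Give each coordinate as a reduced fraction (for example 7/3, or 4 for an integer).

B = (8, 12)

1. B_x = 8  [[BC ⟂ CD ⇒ 5x-2y-16=0] ∩ [|B−(3, 14)|²=29]]
2. B_y = 12  [[BC ⟂ CD ⇒ 5x-2y-16=0] ∩ [|B−(3, 14)|²=29]]
   so B = (8, 12)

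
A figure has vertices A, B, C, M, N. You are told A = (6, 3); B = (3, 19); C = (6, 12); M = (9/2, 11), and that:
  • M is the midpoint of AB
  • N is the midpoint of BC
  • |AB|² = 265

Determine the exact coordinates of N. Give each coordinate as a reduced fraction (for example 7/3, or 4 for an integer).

N = (9/2, 31/2)

1. N_x = 9/2  [2·N = B+C = (3, 19)+(6, 12)]
2. N_y = 31/2  [2·N = B+C = (3, 19)+(6, 12)]
   so N = (9/2, 31/2)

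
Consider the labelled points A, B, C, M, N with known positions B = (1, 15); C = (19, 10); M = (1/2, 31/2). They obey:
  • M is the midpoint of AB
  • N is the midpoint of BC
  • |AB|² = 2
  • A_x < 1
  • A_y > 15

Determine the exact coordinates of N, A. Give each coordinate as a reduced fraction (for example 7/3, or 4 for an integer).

N = (10, 25/2)
A = (0, 16)

1. A_x = 0  [A = 2·M−B = 2·(1/2, 31/2)−(1, 15)]
2. A_y = 16  [A = 2·M−B = 2·(1/2, 31/2)−(1, 15)]
   so A = (0, 16)
3. N_x = 10  [2·N = B+C = (1, 15)+(19, 10)]
4. N_y = 25/2  [2·N = B+C = (1, 15)+(19, 10)]
   so N = (10, 25/2)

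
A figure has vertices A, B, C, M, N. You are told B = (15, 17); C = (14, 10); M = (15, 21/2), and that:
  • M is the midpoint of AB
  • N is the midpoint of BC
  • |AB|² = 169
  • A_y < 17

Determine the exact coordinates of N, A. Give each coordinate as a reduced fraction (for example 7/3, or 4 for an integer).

1. A_x = 15  [A = 2·M−B = 2·(15, 21/2)−(15, 17)]
2. A_y = 4  [A = 2·M−B = 2·(15, 21/2)−(15, 17)]
   so A = (15, 4)
3. N_x = 29/2  [2·N = B+C = (15, 17)+(14, 10)]
4. N_y = 27/2  [2·N = B+C = (15, 17)+(14, 10)]
   so N = (29/2, 27/2)

N = (29/2, 27/2)
A = (15, 4)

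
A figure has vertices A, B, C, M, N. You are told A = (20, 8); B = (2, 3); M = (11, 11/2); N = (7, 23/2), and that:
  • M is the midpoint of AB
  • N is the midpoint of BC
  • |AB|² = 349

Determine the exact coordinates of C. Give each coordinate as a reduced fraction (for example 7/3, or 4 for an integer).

C = (12, 20)

1. C_x = 12  [C = 2·N−B = 2·(7, 23/2)−(2, 3)]
2. C_y = 20  [C = 2·N−B = 2·(7, 23/2)−(2, 3)]
   so C = (12, 20)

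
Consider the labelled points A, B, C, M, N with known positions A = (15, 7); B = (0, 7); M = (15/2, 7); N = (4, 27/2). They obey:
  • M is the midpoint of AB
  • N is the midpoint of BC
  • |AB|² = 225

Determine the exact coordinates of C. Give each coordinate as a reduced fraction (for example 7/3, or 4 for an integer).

C = (8, 20)

1. C_x = 8  [C = 2·N−B = 2·(4, 27/2)−(0, 7)]
2. C_y = 20  [C = 2·N−B = 2·(4, 27/2)−(0, 7)]
   so C = (8, 20)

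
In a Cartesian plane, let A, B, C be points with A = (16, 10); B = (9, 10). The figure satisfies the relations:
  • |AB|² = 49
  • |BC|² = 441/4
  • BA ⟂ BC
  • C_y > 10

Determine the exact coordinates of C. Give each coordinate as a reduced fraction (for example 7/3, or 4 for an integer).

1. C_x = 9  [[BA ⟂ BC ⇒ 7x-63=0] ∩ [|C−(9, 10)|²=441/4]]
2. C_y = 41/2  [[BA ⟂ BC ⇒ 7x-63=0] ∩ [|C−(9, 10)|²=441/4]]
   so C = (9, 41/2)

C = (9, 41/2)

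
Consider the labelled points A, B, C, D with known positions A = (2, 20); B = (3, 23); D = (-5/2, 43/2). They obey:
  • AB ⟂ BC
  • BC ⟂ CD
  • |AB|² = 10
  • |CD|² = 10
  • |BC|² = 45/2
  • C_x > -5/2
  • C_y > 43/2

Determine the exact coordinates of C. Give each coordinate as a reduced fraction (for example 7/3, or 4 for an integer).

1. C_x = -3/2  [[AB ⟂ BC ⇒ 1x+3y-72=0] ∩ [|C−(-5/2, 43/2)|²=10]]
2. C_y = 49/2  [[AB ⟂ BC ⇒ 1x+3y-72=0] ∩ [|C−(-5/2, 43/2)|²=10]]
   so C = (-3/2, 49/2)

C = (-3/2, 49/2)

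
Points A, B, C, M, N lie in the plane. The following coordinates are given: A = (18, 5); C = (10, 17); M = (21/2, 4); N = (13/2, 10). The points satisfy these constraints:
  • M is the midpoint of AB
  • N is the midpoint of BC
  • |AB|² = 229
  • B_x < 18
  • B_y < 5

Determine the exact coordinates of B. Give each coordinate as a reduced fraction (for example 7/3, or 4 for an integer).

1. B_x = 3  [B = 2·M−A = 2·(21/2, 4)−(18, 5)]
2. B_y = 3  [B = 2·M−A = 2·(21/2, 4)−(18, 5)]
   so B = (3, 3)

B = (3, 3)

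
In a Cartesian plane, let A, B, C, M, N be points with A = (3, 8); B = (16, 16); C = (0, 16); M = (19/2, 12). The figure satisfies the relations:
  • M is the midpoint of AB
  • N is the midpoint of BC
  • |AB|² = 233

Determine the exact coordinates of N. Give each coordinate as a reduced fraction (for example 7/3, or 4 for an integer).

N = (8, 16)

1. N_x = 8  [2·N = B+C = (16, 16)+(0, 16)]
2. N_y = 16  [2·N = B+C = (16, 16)+(0, 16)]
   so N = (8, 16)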